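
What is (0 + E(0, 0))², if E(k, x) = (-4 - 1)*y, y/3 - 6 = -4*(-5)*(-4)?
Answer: 1232100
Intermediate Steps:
y = -222 (y = 18 + 3*(-4*(-5)*(-4)) = 18 + 3*(20*(-4)) = 18 + 3*(-80) = 18 - 240 = -222)
E(k, x) = 1110 (E(k, x) = (-4 - 1)*(-222) = -5*(-222) = 1110)
(0 + E(0, 0))² = (0 + 1110)² = 1110² = 1232100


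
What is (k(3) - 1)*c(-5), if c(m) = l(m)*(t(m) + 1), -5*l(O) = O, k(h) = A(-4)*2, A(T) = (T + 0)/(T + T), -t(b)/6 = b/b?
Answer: 0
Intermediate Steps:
t(b) = -6 (t(b) = -6*b/b = -6*1 = -6)
A(T) = 1/2 (A(T) = T/((2*T)) = T*(1/(2*T)) = 1/2)
k(h) = 1 (k(h) = (1/2)*2 = 1)
l(O) = -O/5
c(m) = m (c(m) = (-m/5)*(-6 + 1) = -m/5*(-5) = m)
(k(3) - 1)*c(-5) = (1 - 1)*(-5) = 0*(-5) = 0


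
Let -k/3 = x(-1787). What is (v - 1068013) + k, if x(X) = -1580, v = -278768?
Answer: -1342041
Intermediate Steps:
k = 4740 (k = -3*(-1580) = 4740)
(v - 1068013) + k = (-278768 - 1068013) + 4740 = -1346781 + 4740 = -1342041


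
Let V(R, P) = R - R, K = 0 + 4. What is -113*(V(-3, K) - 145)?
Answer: 16385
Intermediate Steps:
K = 4
V(R, P) = 0
-113*(V(-3, K) - 145) = -113*(0 - 145) = -113*(-145) = 16385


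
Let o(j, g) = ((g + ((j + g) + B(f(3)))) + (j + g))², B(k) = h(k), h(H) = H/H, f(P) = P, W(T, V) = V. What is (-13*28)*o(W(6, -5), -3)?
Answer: -117936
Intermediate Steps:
h(H) = 1
B(k) = 1
o(j, g) = (1 + 2*j + 3*g)² (o(j, g) = ((g + ((j + g) + 1)) + (j + g))² = ((g + ((g + j) + 1)) + (g + j))² = ((g + (1 + g + j)) + (g + j))² = ((1 + j + 2*g) + (g + j))² = (1 + 2*j + 3*g)²)
(-13*28)*o(W(6, -5), -3) = (-13*28)*(1 + 2*(-5) + 3*(-3))² = -364*(1 - 10 - 9)² = -364*(-18)² = -364*324 = -117936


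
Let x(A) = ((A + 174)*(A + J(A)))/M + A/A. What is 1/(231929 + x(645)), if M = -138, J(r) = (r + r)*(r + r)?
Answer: -46/443806605 ≈ -1.0365e-7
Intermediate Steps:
J(r) = 4*r² (J(r) = (2*r)*(2*r) = 4*r²)
x(A) = 1 - (174 + A)*(A + 4*A²)/138 (x(A) = ((A + 174)*(A + 4*A²))/(-138) + A/A = ((174 + A)*(A + 4*A²))*(-1/138) + 1 = -(174 + A)*(A + 4*A²)/138 + 1 = 1 - (174 + A)*(A + 4*A²)/138)
1/(231929 + x(645)) = 1/(231929 + (1 - 697/138*645² - 29/23*645 - 2/69*645³)) = 1/(231929 + (1 - 697/138*416025 - 18705/23 - 2/69*268336125)) = 1/(231929 + (1 - 96656475/46 - 18705/23 - 178890750/23)) = 1/(231929 - 454475339/46) = 1/(-443806605/46) = -46/443806605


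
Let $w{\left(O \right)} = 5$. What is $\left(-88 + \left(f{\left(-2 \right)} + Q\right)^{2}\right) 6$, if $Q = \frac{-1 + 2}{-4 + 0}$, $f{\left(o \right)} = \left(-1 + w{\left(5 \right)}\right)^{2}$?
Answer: $\frac{7683}{8} \approx 960.38$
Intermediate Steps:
$f{\left(o \right)} = 16$ ($f{\left(o \right)} = \left(-1 + 5\right)^{2} = 4^{2} = 16$)
$Q = - \frac{1}{4}$ ($Q = 1 \frac{1}{-4} = 1 \left(- \frac{1}{4}\right) = - \frac{1}{4} \approx -0.25$)
$\left(-88 + \left(f{\left(-2 \right)} + Q\right)^{2}\right) 6 = \left(-88 + \left(16 - \frac{1}{4}\right)^{2}\right) 6 = \left(-88 + \left(\frac{63}{4}\right)^{2}\right) 6 = \left(-88 + \frac{3969}{16}\right) 6 = \frac{2561}{16} \cdot 6 = \frac{7683}{8}$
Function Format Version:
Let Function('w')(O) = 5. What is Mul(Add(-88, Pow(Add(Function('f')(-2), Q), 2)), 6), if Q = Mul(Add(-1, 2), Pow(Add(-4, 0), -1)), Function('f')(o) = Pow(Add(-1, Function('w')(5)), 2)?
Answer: Rational(7683, 8) ≈ 960.38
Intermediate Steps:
Function('f')(o) = 16 (Function('f')(o) = Pow(Add(-1, 5), 2) = Pow(4, 2) = 16)
Q = Rational(-1, 4) (Q = Mul(1, Pow(-4, -1)) = Mul(1, Rational(-1, 4)) = Rational(-1, 4) ≈ -0.25000)
Mul(Add(-88, Pow(Add(Function('f')(-2), Q), 2)), 6) = Mul(Add(-88, Pow(Add(16, Rational(-1, 4)), 2)), 6) = Mul(Add(-88, Pow(Rational(63, 4), 2)), 6) = Mul(Add(-88, Rational(3969, 16)), 6) = Mul(Rational(2561, 16), 6) = Rational(7683, 8)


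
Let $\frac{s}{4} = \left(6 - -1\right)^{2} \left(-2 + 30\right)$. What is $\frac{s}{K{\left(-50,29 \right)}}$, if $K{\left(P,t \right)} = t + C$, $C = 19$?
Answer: $\frac{343}{3} \approx 114.33$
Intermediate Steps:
$K{\left(P,t \right)} = 19 + t$ ($K{\left(P,t \right)} = t + 19 = 19 + t$)
$s = 5488$ ($s = 4 \left(6 - -1\right)^{2} \left(-2 + 30\right) = 4 \left(6 + 1\right)^{2} \cdot 28 = 4 \cdot 7^{2} \cdot 28 = 4 \cdot 49 \cdot 28 = 4 \cdot 1372 = 5488$)
$\frac{s}{K{\left(-50,29 \right)}} = \frac{5488}{19 + 29} = \frac{5488}{48} = 5488 \cdot \frac{1}{48} = \frac{343}{3}$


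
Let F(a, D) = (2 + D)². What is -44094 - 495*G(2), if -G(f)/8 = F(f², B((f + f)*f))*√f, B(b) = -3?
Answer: -44094 + 3960*√2 ≈ -38494.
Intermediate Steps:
G(f) = -8*√f (G(f) = -8*(2 - 3)²*√f = -8*(-1)²*√f = -8*√f)
-44094 - 495*G(2) = -44094 - (-3960)*√2 = -44094 + 3960*√2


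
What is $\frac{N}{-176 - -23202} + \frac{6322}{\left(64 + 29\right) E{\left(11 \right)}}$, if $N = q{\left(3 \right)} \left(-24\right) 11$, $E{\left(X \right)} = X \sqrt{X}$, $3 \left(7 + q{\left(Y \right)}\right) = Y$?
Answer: $\frac{792}{11513} + \frac{6322 \sqrt{11}}{11253} \approx 1.9321$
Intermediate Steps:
$q{\left(Y \right)} = -7 + \frac{Y}{3}$
$E{\left(X \right)} = X^{\frac{3}{2}}$
$N = 1584$ ($N = \left(-7 + \frac{1}{3} \cdot 3\right) \left(-24\right) 11 = \left(-7 + 1\right) \left(-24\right) 11 = \left(-6\right) \left(-24\right) 11 = 144 \cdot 11 = 1584$)
$\frac{N}{-176 - -23202} + \frac{6322}{\left(64 + 29\right) E{\left(11 \right)}} = \frac{1584}{-176 - -23202} + \frac{6322}{\left(64 + 29\right) 11^{\frac{3}{2}}} = \frac{1584}{-176 + 23202} + \frac{6322}{93 \cdot 11 \sqrt{11}} = \frac{1584}{23026} + \frac{6322}{1023 \sqrt{11}} = 1584 \cdot \frac{1}{23026} + 6322 \frac{\sqrt{11}}{11253} = \frac{792}{11513} + \frac{6322 \sqrt{11}}{11253}$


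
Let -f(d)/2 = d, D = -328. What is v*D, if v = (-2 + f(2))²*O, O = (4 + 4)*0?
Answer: 0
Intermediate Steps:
f(d) = -2*d
O = 0 (O = 8*0 = 0)
v = 0 (v = (-2 - 2*2)²*0 = (-2 - 4)²*0 = (-6)²*0 = 36*0 = 0)
v*D = 0*(-328) = 0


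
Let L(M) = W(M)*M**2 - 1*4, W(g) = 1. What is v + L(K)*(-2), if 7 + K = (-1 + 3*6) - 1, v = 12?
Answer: -142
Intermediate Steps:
K = 9 (K = -7 + ((-1 + 3*6) - 1) = -7 + ((-1 + 18) - 1) = -7 + (17 - 1) = -7 + 16 = 9)
L(M) = -4 + M**2 (L(M) = 1*M**2 - 1*4 = M**2 - 4 = -4 + M**2)
v + L(K)*(-2) = 12 + (-4 + 9**2)*(-2) = 12 + (-4 + 81)*(-2) = 12 + 77*(-2) = 12 - 154 = -142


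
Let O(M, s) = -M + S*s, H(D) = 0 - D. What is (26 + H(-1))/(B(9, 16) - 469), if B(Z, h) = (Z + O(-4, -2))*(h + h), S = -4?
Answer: 27/203 ≈ 0.13300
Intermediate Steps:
H(D) = -D
O(M, s) = -M - 4*s
B(Z, h) = 2*h*(12 + Z) (B(Z, h) = (Z + (-1*(-4) - 4*(-2)))*(h + h) = (Z + (4 + 8))*(2*h) = (Z + 12)*(2*h) = (12 + Z)*(2*h) = 2*h*(12 + Z))
(26 + H(-1))/(B(9, 16) - 469) = (26 - 1*(-1))/(2*16*(12 + 9) - 469) = (26 + 1)/(2*16*21 - 469) = 27/(672 - 469) = 27/203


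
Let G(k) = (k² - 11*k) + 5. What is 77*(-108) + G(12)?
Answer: -8299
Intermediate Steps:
G(k) = 5 + k² - 11*k
77*(-108) + G(12) = 77*(-108) + (5 + 12² - 11*12) = -8316 + (5 + 144 - 132) = -8316 + 17 = -8299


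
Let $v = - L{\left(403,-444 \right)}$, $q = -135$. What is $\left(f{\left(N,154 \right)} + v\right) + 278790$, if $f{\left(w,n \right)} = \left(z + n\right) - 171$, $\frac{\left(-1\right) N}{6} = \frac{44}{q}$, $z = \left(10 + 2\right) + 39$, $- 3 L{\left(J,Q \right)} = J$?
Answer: $\frac{836875}{3} \approx 2.7896 \cdot 10^{5}$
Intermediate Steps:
$L{\left(J,Q \right)} = - \frac{J}{3}$
$z = 51$ ($z = 12 + 39 = 51$)
$N = \frac{88}{45}$ ($N = - 6 \frac{44}{-135} = - 6 \cdot 44 \left(- \frac{1}{135}\right) = \left(-6\right) \left(- \frac{44}{135}\right) = \frac{88}{45} \approx 1.9556$)
$v = \frac{403}{3}$ ($v = - \frac{\left(-1\right) 403}{3} = \left(-1\right) \left(- \frac{403}{3}\right) = \frac{403}{3} \approx 134.33$)
$f{\left(w,n \right)} = -120 + n$ ($f{\left(w,n \right)} = \left(51 + n\right) - 171 = -120 + n$)
$\left(f{\left(N,154 \right)} + v\right) + 278790 = \left(\left(-120 + 154\right) + \frac{403}{3}\right) + 278790 = \left(34 + \frac{403}{3}\right) + 278790 = \frac{505}{3} + 278790 = \frac{836875}{3}$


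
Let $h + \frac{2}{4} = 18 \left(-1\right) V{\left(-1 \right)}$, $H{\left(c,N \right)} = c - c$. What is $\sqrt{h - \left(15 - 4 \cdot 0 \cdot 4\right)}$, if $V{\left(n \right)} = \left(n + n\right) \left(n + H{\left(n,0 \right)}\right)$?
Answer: $\frac{i \sqrt{206}}{2} \approx 7.1764 i$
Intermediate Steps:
$H{\left(c,N \right)} = 0$
$V{\left(n \right)} = 2 n^{2}$ ($V{\left(n \right)} = \left(n + n\right) \left(n + 0\right) = 2 n n = 2 n^{2}$)
$h = - \frac{73}{2}$ ($h = - \frac{1}{2} + 18 \left(-1\right) 2 \left(-1\right)^{2} = - \frac{1}{2} - 18 \cdot 2 \cdot 1 = - \frac{1}{2} - 36 = - \frac{73}{2} \approx -36.5$)
$\sqrt{h - \left(15 - 4 \cdot 0 \cdot 4\right)} = \sqrt{- \frac{73}{2} - \left(15 - 4 \cdot 0 \cdot 4\right)} = \sqrt{- \frac{73}{2} + \left(-15 + 4 \cdot 0\right)} = \sqrt{- \frac{73}{2} + \left(-15 + 0\right)} = \sqrt{- \frac{73}{2} - 15} = \sqrt{- \frac{103}{2}} = \frac{i \sqrt{206}}{2}$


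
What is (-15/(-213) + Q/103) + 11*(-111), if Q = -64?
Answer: -8933202/7313 ≈ -1221.6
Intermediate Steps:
(-15/(-213) + Q/103) + 11*(-111) = (-15/(-213) - 64/103) + 11*(-111) = (-15*(-1/213) - 64*1/103) - 1221 = (5/71 - 64/103) - 1221 = -4029/7313 - 1221 = -8933202/7313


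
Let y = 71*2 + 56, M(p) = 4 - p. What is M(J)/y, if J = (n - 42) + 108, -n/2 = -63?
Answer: -94/99 ≈ -0.94950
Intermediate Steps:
n = 126 (n = -2*(-63) = 126)
J = 192 (J = (126 - 42) + 108 = 84 + 108 = 192)
y = 198 (y = 142 + 56 = 198)
M(J)/y = (4 - 1*192)/198 = (4 - 192)*(1/198) = -188*1/198 = -94/99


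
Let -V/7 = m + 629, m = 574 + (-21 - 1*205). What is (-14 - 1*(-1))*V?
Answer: 88907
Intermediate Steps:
m = 348 (m = 574 + (-21 - 205) = 574 - 226 = 348)
V = -6839 (V = -7*(348 + 629) = -7*977 = -6839)
(-14 - 1*(-1))*V = (-14 - 1*(-1))*(-6839) = (-14 + 1)*(-6839) = -13*(-6839) = 88907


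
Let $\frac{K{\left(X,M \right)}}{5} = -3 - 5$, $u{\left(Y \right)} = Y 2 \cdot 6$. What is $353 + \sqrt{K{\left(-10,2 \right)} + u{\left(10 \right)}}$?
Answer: $353 + 4 \sqrt{5} \approx 361.94$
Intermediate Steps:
$u{\left(Y \right)} = 12 Y$ ($u{\left(Y \right)} = 2 Y 6 = 12 Y$)
$K{\left(X,M \right)} = -40$ ($K{\left(X,M \right)} = 5 \left(-3 - 5\right) = 5 \left(-8\right) = -40$)
$353 + \sqrt{K{\left(-10,2 \right)} + u{\left(10 \right)}} = 353 + \sqrt{-40 + 12 \cdot 10} = 353 + \sqrt{-40 + 120} = 353 + \sqrt{80} = 353 + 4 \sqrt{5}$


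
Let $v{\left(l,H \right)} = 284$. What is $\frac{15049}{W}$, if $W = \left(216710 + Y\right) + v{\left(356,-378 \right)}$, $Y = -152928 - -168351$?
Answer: $\frac{15049}{232417} \approx 0.06475$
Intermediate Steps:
$Y = 15423$ ($Y = -152928 + 168351 = 15423$)
$W = 232417$ ($W = \left(216710 + 15423\right) + 284 = 232133 + 284 = 232417$)
$\frac{15049}{W} = \frac{15049}{232417}$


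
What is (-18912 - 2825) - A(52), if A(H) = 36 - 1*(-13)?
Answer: -21786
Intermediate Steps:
A(H) = 49 (A(H) = 36 + 13 = 49)
(-18912 - 2825) - A(52) = (-18912 - 2825) - 1*49 = -21737 - 49 = -21786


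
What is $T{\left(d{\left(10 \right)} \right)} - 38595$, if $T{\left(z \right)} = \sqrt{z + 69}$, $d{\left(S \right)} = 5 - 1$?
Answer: $-38595 + \sqrt{73} \approx -38586.0$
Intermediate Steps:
$d{\left(S \right)} = 4$
$T{\left(z \right)} = \sqrt{69 + z}$
$T{\left(d{\left(10 \right)} \right)} - 38595 = \sqrt{69 + 4} - 38595 = \sqrt{73} - 38595 = -38595 + \sqrt{73}$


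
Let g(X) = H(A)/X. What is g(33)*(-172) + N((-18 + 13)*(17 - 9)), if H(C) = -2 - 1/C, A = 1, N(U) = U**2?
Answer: 17772/11 ≈ 1615.6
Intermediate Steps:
g(X) = -3/X (g(X) = (-2 - 1/1)/X = (-2 - 1*1)/X = (-2 - 1)/X = -3/X)
g(33)*(-172) + N((-18 + 13)*(17 - 9)) = -3/33*(-172) + ((-18 + 13)*(17 - 9))**2 = -3*1/33*(-172) + (-5*8)**2 = -1/11*(-172) + (-40)**2 = 172/11 + 1600 = 17772/11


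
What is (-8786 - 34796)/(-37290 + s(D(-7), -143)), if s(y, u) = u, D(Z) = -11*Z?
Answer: 3962/3403 ≈ 1.1643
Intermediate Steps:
(-8786 - 34796)/(-37290 + s(D(-7), -143)) = (-8786 - 34796)/(-37290 - 143) = -43582/(-37433) = -43582*(-1/37433) = 3962/3403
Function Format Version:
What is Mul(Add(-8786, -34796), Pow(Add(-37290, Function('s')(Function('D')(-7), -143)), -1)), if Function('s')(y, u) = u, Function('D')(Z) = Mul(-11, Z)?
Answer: Rational(3962, 3403) ≈ 1.1643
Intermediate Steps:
Mul(Add(-8786, -34796), Pow(Add(-37290, Function('s')(Function('D')(-7), -143)), -1)) = Mul(Add(-8786, -34796), Pow(Add(-37290, -143), -1)) = Mul(-43582, Pow(-37433, -1)) = Mul(-43582, Rational(-1, 37433)) = Rational(3962, 3403)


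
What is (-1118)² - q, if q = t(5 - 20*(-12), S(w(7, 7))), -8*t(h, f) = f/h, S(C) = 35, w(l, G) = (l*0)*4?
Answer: 69995745/56 ≈ 1.2499e+6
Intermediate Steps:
w(l, G) = 0 (w(l, G) = 0*4 = 0)
t(h, f) = -f/(8*h)
q = -1/56 (q = -⅛*35/(5 - 20*(-12)) = -⅛*35/(5 + 240) = -⅛*35/245 = -⅛*35*1/245 = -1/56 ≈ -0.017857)
(-1118)² - q = (-1118)² - 1*(-1/56) = 1249924 + 1/56 = 69995745/56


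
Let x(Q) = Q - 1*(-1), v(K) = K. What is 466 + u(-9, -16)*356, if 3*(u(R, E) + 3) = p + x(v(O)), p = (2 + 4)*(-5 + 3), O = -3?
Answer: -6790/3 ≈ -2263.3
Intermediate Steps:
p = -12 (p = 6*(-2) = -12)
x(Q) = 1 + Q (x(Q) = Q + 1 = 1 + Q)
u(R, E) = -23/3 (u(R, E) = -3 + (-12 + (1 - 3))/3 = -3 + (-12 - 2)/3 = -3 + (1/3)*(-14) = -3 - 14/3 = -23/3)
466 + u(-9, -16)*356 = 466 - 23/3*356 = 466 - 8188/3 = -6790/3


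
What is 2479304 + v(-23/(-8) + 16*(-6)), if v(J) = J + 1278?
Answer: 19843911/8 ≈ 2.4805e+6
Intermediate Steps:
v(J) = 1278 + J
2479304 + v(-23/(-8) + 16*(-6)) = 2479304 + (1278 + (-23/(-8) + 16*(-6))) = 2479304 + (1278 + (-23*(-1/8) - 96)) = 2479304 + (1278 + (23/8 - 96)) = 2479304 + (1278 - 745/8) = 2479304 + 9479/8 = 19843911/8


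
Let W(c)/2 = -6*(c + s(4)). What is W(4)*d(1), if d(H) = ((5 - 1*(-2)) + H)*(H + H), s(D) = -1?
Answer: -576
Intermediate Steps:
W(c) = 12 - 12*c (W(c) = 2*(-6*(c - 1)) = 2*(-6*(-1 + c)) = 2*(6 - 6*c) = 12 - 12*c)
d(H) = 2*H*(7 + H) (d(H) = ((5 + 2) + H)*(2*H) = (7 + H)*(2*H) = 2*H*(7 + H))
W(4)*d(1) = (12 - 12*4)*(2*1*(7 + 1)) = (12 - 48)*(2*1*8) = -36*16 = -576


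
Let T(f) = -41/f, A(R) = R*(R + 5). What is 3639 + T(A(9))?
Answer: 458473/126 ≈ 3638.7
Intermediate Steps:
A(R) = R*(5 + R)
3639 + T(A(9)) = 3639 - 41*1/(9*(5 + 9)) = 3639 - 41/(9*14) = 3639 - 41/126 = 458473/126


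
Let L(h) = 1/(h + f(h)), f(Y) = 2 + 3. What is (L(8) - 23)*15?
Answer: -4470/13 ≈ -343.85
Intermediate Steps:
f(Y) = 5
L(h) = 1/(5 + h) (L(h) = 1/(h + 5) = 1/(5 + h))
(L(8) - 23)*15 = (1/(5 + 8) - 23)*15 = (1/13 - 23)*15 = -298/13*15 = -4470/13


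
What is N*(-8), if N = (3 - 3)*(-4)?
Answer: 0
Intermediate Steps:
N = 0 (N = 0*(-4) = 0)
N*(-8) = 0*(-8) = 0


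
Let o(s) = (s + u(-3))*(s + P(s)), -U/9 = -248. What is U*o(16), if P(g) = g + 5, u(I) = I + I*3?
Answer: 330336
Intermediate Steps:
U = 2232 (U = -9*(-248) = 2232)
u(I) = 4*I (u(I) = I + 3*I = 4*I)
P(g) = 5 + g
o(s) = (-12 + s)*(5 + 2*s) (o(s) = (s + 4*(-3))*(s + (5 + s)) = (s - 12)*(5 + 2*s) = (-12 + s)*(5 + 2*s))
U*o(16) = 2232*(-60 - 19*16 + 2*16²) = 2232*(-60 - 304 + 2*256) = 2232*(-60 - 304 + 512) = 2232*148 = 330336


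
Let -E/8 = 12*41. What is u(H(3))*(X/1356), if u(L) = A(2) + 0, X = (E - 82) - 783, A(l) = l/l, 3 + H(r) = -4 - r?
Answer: -4801/1356 ≈ -3.5406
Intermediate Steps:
H(r) = -7 - r (H(r) = -3 + (-4 - r) = -7 - r)
E = -3936 (E = -96*41 = -8*492 = -3936)
A(l) = 1
X = -4801 (X = (-3936 - 82) - 783 = -4018 - 783 = -4801)
u(L) = 1 (u(L) = 1 + 0 = 1)
u(H(3))*(X/1356) = 1*(-4801/1356) = -4801/1356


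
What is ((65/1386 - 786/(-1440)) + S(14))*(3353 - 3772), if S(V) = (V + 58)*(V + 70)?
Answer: -140504938039/55440 ≈ -2.5344e+6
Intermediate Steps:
S(V) = (58 + V)*(70 + V)
((65/1386 - 786/(-1440)) + S(14))*(3353 - 3772) = ((65/1386 - 786/(-1440)) + (4060 + 14² + 128*14))*(3353 - 3772) = ((65*(1/1386) - 786*(-1/1440)) + (4060 + 196 + 1792))*(-419) = ((65/1386 + 131/240) + 6048)*(-419) = (32861/55440 + 6048)*(-419) = (335333981/55440)*(-419) = -140504938039/55440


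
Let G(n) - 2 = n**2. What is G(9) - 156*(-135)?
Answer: 21143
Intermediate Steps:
G(n) = 2 + n**2
G(9) - 156*(-135) = (2 + 9**2) - 156*(-135) = (2 + 81) + 21060 = 83 + 21060 = 21143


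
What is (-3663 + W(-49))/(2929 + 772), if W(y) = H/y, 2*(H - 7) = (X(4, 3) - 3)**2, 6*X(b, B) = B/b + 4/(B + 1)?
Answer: -206781313/208914048 ≈ -0.98979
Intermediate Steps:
X(b, B) = 2/(3*(1 + B)) + B/(6*b) (X(b, B) = (B/b + 4/(B + 1))/6 = (B/b + 4/(1 + B))/6 = (4/(1 + B) + B/b)/6 = 2/(3*(1 + B)) + B/(6*b))
H = 12289/1152 (H = 7 + ((1/6)*(3 + 3**2 + 4*4)/(4*(1 + 3)) - 3)**2/2 = 7 + ((1/6)*(1/4)*(3 + 9 + 16)/4 - 3)**2/2 = 7 + ((1/6)*(1/4)*(1/4)*28 - 3)**2/2 = 7 + (7/24 - 3)**2/2 = 7 + (-65/24)**2/2 = 7 + (1/2)*(4225/576) = 7 + 4225/1152 = 12289/1152 ≈ 10.668)
W(y) = 12289/(1152*y)
(-3663 + W(-49))/(2929 + 772) = (-3663 + (12289/1152)/(-49))/(2929 + 772) = (-3663 + (12289/1152)*(-1/49))/3701 = (-3663 - 12289/56448)*(1/3701) = -206781313/56448*1/3701 = -206781313/208914048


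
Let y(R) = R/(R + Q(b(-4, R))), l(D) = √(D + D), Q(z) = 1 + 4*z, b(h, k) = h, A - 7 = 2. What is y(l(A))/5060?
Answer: -1/58190 - √2/23276 ≈ -7.7944e-5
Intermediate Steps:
A = 9 (A = 7 + 2 = 9)
l(D) = √2*√D (l(D) = √(2*D) = √2*√D)
y(R) = R/(-15 + R) (y(R) = R/(R + (1 + 4*(-4))) = R/(R + (1 - 16)) = R/(R - 15) = R/(-15 + R))
y(l(A))/5060 = ((√2*√9)/(-15 + √2*√9))/5060 = ((√2*3)/(-15 + √2*3))*(1/5060) = ((3*√2)/(-15 + 3*√2))*(1/5060) = (3*√2/(-15 + 3*√2))*(1/5060) = 3*√2/(5060*(-15 + 3*√2))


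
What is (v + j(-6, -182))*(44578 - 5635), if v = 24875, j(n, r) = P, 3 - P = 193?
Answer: 961307955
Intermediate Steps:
P = -190 (P = 3 - 1*193 = 3 - 193 = -190)
j(n, r) = -190
(v + j(-6, -182))*(44578 - 5635) = (24875 - 190)*(44578 - 5635) = 24685*38943 = 961307955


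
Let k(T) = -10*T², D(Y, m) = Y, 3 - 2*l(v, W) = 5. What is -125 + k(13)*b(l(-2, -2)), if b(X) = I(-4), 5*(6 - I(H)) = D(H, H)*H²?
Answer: -31897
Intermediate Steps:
l(v, W) = -1 (l(v, W) = 3/2 - ½*5 = 3/2 - 5/2 = -1)
I(H) = 6 - H³/5 (I(H) = 6 - H*H²/5 = 6 - H³/5)
b(X) = 94/5 (b(X) = 6 - ⅕*(-4)³ = 6 - ⅕*(-64) = 6 + 64/5 = 94/5)
-125 + k(13)*b(l(-2, -2)) = -125 - 10*13²*(94/5) = -125 - 10*169*(94/5) = -125 - 1690*94/5 = -125 - 31772 = -31897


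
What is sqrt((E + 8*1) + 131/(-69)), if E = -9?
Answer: 10*I*sqrt(138)/69 ≈ 1.7025*I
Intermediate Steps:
sqrt((E + 8*1) + 131/(-69)) = sqrt((-9 + 8*1) + 131/(-69)) = sqrt((-9 + 8) + 131*(-1/69)) = sqrt(-1 - 131/69) = sqrt(-200/69) = 10*I*sqrt(138)/69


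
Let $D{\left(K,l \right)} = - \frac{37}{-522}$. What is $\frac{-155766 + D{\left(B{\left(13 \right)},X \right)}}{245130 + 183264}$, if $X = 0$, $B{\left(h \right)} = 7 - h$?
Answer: $- \frac{81309815}{223621668} \approx -0.3636$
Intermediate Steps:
$D{\left(K,l \right)} = \frac{37}{522}$ ($D{\left(K,l \right)} = \left(-37\right) \left(- \frac{1}{522}\right) = \frac{37}{522}$)
$\frac{-155766 + D{\left(B{\left(13 \right)},X \right)}}{245130 + 183264} = \frac{-155766 + \frac{37}{522}}{245130 + 183264} = - \frac{81309815}{522 \cdot 428394} = \left(- \frac{81309815}{522}\right) \frac{1}{428394} = - \frac{81309815}{223621668}$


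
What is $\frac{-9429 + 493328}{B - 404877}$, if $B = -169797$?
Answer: $- \frac{483899}{574674} \approx -0.84204$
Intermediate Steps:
$\frac{-9429 + 493328}{B - 404877} = \frac{-9429 + 493328}{-169797 - 404877} = \frac{483899}{-574674} = 483899 \left(- \frac{1}{574674}\right) = - \frac{483899}{574674}$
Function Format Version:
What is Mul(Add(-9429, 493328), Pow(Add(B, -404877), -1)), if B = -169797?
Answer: Rational(-483899, 574674) ≈ -0.84204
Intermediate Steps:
Mul(Add(-9429, 493328), Pow(Add(B, -404877), -1)) = Mul(Add(-9429, 493328), Pow(Add(-169797, -404877), -1)) = Mul(483899, Pow(-574674, -1)) = Mul(483899, Rational(-1, 574674)) = Rational(-483899, 574674)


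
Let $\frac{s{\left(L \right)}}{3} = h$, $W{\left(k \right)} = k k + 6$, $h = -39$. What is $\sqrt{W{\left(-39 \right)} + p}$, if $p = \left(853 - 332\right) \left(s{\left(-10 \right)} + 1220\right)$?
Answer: $\sqrt{576190} \approx 759.07$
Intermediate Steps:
$W{\left(k \right)} = 6 + k^{2}$ ($W{\left(k \right)} = k^{2} + 6 = 6 + k^{2}$)
$s{\left(L \right)} = -117$ ($s{\left(L \right)} = 3 \left(-39\right) = -117$)
$p = 574663$ ($p = \left(853 - 332\right) \left(-117 + 1220\right) = 521 \cdot 1103 = 574663$)
$\sqrt{W{\left(-39 \right)} + p} = \sqrt{\left(6 + \left(-39\right)^{2}\right) + 574663} = \sqrt{\left(6 + 1521\right) + 574663} = \sqrt{1527 + 574663} = \sqrt{576190}$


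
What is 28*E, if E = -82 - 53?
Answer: -3780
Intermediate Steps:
E = -135
28*E = 28*(-135) = -3780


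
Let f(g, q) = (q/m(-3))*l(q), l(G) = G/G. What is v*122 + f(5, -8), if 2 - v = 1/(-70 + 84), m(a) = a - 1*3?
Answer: 4969/21 ≈ 236.62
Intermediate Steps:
m(a) = -3 + a (m(a) = a - 3 = -3 + a)
l(G) = 1
v = 27/14 (v = 2 - 1/(-70 + 84) = 2 - 1/14 = 27/14 ≈ 1.9286)
f(g, q) = -q/6 (f(g, q) = (q/(-3 - 3))*1 = (q/(-6))*1 = (q*(-⅙))*1 = -q/6*1 = -q/6)
v*122 + f(5, -8) = (27/14)*122 - ⅙*(-8) = 1647/7 + 4/3 = 4969/21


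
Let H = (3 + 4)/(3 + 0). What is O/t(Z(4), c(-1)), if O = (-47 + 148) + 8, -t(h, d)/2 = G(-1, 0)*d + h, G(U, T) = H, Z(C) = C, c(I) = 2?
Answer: -327/52 ≈ -6.2885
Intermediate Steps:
H = 7/3 ≈ 2.3333
G(U, T) = 7/3
t(h, d) = -2*h - 14*d/3 (t(h, d) = -2*(7*d/3 + h) = -2*(h + 7*d/3) = -2*h - 14*d/3)
O = 109 (O = 101 + 8 = 109)
O/t(Z(4), c(-1)) = 109/(-2*4 - 14/3*2) = 109/(-8 - 28/3) = 109/(-52/3) = 109*(-3/52) = -327/52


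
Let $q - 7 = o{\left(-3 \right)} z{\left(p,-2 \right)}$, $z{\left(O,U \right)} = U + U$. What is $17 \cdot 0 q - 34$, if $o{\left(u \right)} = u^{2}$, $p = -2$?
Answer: $-34$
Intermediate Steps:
$z{\left(O,U \right)} = 2 U$
$q = -29$ ($q = 7 + \left(-3\right)^{2} \cdot 2 \left(-2\right) = 7 + 9 \left(-4\right) = 7 - 36 = -29$)
$17 \cdot 0 q - 34 = 17 \cdot 0 \left(-29\right) - 34 = 17 \cdot 0 - 34 = 0 - 34 = -34$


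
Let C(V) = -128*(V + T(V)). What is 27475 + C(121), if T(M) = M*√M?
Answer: -158381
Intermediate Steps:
T(M) = M^(3/2)
C(V) = -128*V - 128*V^(3/2) (C(V) = -128*(V + V^(3/2)) = -128*V - 128*V^(3/2))
27475 + C(121) = 27475 + (-128*121 - 128*121^(3/2)) = 27475 + (-15488 - 128*1331) = 27475 + (-15488 - 170368) = 27475 - 185856 = -158381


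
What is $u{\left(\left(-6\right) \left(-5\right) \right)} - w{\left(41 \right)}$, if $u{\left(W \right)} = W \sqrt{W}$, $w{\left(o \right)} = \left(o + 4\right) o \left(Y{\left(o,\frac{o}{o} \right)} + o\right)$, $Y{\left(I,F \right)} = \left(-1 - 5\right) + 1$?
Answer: $-66420 + 30 \sqrt{30} \approx -66256.0$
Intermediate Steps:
$Y{\left(I,F \right)} = -5$ ($Y{\left(I,F \right)} = -6 + 1 = -5$)
$w{\left(o \right)} = o \left(-5 + o\right) \left(4 + o\right)$ ($w{\left(o \right)} = \left(o + 4\right) o \left(-5 + o\right) = \left(4 + o\right) o \left(-5 + o\right) = o \left(4 + o\right) \left(-5 + o\right) = o \left(-5 + o\right) \left(4 + o\right)$)
$u{\left(W \right)} = W^{\frac{3}{2}}$
$u{\left(\left(-6\right) \left(-5\right) \right)} - w{\left(41 \right)} = \left(\left(-6\right) \left(-5\right)\right)^{\frac{3}{2}} - 41 \left(-20 + 41^{2} - 41\right) = 30^{\frac{3}{2}} - 41 \left(-20 + 1681 - 41\right) = 30 \sqrt{30} - 41 \cdot 1620 = 30 \sqrt{30} - 66420 = -66420 + 30 \sqrt{30}$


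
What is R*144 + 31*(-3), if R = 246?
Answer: 35331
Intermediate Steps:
R*144 + 31*(-3) = 246*144 + 31*(-3) = 35424 - 93 = 35331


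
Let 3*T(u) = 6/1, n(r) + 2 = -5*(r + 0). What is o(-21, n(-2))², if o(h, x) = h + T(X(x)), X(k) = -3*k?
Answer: 361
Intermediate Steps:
n(r) = -2 - 5*r (n(r) = -2 - 5*(r + 0) = -2 - 5*r)
T(u) = 2 (T(u) = (6/1)/3 = (6*1)/3 = (⅓)*6 = 2)
o(h, x) = 2 + h (o(h, x) = h + 2 = 2 + h)
o(-21, n(-2))² = (2 - 21)² = (-19)² = 361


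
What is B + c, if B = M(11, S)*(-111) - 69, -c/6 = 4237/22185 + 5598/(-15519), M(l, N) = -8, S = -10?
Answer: 31369258783/38254335 ≈ 820.02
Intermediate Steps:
c = 38958418/38254335 (c = -6*(4237/22185 + 5598/(-15519)) = -6*(4237*(1/22185) + 5598*(-1/15519)) = -6*(4237/22185 - 1866/5173) = -6*(-19479209/114763005) = 38958418/38254335 ≈ 1.0184)
B = 819 (B = -8*(-111) - 69 = 888 - 69 = 819)
B + c = 819 + 38958418/38254335 = 31369258783/38254335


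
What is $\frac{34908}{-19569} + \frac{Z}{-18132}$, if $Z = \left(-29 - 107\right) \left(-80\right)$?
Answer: $- \frac{70488548}{29568759} \approx -2.3839$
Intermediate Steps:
$Z = 10880$ ($Z = \left(-136\right) \left(-80\right) = 10880$)
$\frac{34908}{-19569} + \frac{Z}{-18132} = \frac{34908}{-19569} + \frac{10880}{-18132} = 34908 \left(- \frac{1}{19569}\right) + 10880 \left(- \frac{1}{18132}\right) = - \frac{11636}{6523} - \frac{2720}{4533} = - \frac{70488548}{29568759}$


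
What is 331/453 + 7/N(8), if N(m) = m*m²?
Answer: 172643/231936 ≈ 0.74436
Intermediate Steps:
N(m) = m³
331/453 + 7/N(8) = 331/453 + 7/(8³) = 331*(1/453) + 7/512 = 331/453 + 7*(1/512) = 331/453 + 7/512 = 172643/231936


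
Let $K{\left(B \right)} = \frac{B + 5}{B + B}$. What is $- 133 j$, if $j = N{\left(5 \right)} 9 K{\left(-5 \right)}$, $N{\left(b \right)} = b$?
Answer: $0$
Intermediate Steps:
$K{\left(B \right)} = \frac{5 + B}{2 B}$
$j = 0$ ($j = 5 \cdot 9 \frac{5 - 5}{2 \left(-5\right)} = 45 \cdot \frac{1}{2} \left(- \frac{1}{5}\right) 0 = 45 \cdot 0 = 0$)
$- 133 j = \left(-133\right) 0 = 0$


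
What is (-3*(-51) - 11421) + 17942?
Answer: 6674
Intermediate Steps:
(-3*(-51) - 11421) + 17942 = (153 - 11421) + 17942 = -11268 + 17942 = 6674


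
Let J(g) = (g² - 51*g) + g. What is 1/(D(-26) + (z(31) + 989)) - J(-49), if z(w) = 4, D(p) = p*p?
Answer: -8096318/1669 ≈ -4851.0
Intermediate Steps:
D(p) = p²
J(g) = g² - 50*g
1/(D(-26) + (z(31) + 989)) - J(-49) = 1/((-26)² + (4 + 989)) - (-49)*(-50 - 49) = 1/(676 + 993) - (-49)*(-99) = 1/1669 - 1*4851 = 1/1669 - 4851 = -8096318/1669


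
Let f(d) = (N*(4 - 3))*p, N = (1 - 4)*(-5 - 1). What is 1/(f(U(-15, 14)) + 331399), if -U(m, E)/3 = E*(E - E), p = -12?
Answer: 1/331183 ≈ 3.0195e-6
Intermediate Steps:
N = 18 (N = -3*(-6) = 18)
U(m, E) = 0 (U(m, E) = -3*E*(E - E) = -3*E*0 = -3*0 = 0)
f(d) = -216 (f(d) = (18*(4 - 3))*(-12) = (18*1)*(-12) = 18*(-12) = -216)
1/(f(U(-15, 14)) + 331399) = 1/(-216 + 331399) = 1/331183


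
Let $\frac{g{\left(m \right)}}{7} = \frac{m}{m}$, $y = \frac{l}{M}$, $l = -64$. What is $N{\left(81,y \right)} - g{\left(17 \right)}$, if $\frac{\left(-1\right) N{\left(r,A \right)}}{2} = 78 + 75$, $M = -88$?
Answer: $-313$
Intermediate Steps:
$y = \frac{8}{11}$ ($y = - \frac{64}{-88} = \left(-64\right) \left(- \frac{1}{88}\right) = \frac{8}{11} \approx 0.72727$)
$g{\left(m \right)} = 7$ ($g{\left(m \right)} = 7 \frac{m}{m} = 7 \cdot 1 = 7$)
$N{\left(r,A \right)} = -306$ ($N{\left(r,A \right)} = - 2 \left(78 + 75\right) = \left(-2\right) 153 = -306$)
$N{\left(81,y \right)} - g{\left(17 \right)} = -306 - 7 = -313$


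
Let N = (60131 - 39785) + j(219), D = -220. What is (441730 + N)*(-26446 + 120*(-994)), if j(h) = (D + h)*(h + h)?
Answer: -67272659188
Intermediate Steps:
j(h) = 2*h*(-220 + h) (j(h) = (-220 + h)*(h + h) = (-220 + h)*(2*h) = 2*h*(-220 + h))
N = 19908 (N = (60131 - 39785) + 2*219*(-220 + 219) = 20346 + 2*219*(-1) = 20346 - 438 = 19908)
(441730 + N)*(-26446 + 120*(-994)) = (441730 + 19908)*(-26446 + 120*(-994)) = 461638*(-26446 - 119280) = 461638*(-145726) = -67272659188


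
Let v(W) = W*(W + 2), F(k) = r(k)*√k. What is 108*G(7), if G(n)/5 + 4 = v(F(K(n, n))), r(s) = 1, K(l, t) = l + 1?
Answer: 2160 + 2160*√2 ≈ 5214.7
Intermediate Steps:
K(l, t) = 1 + l
F(k) = √k (F(k) = 1*√k = √k)
v(W) = W*(2 + W)
G(n) = -20 + 5*√(1 + n)*(2 + √(1 + n)) (G(n) = -20 + 5*(√(1 + n)*(2 + √(1 + n))) = -20 + 5*√(1 + n)*(2 + √(1 + n)))
108*G(7) = 108*(-15 + 5*7 + 10*√(1 + 7)) = 108*(-15 + 35 + 10*√8) = 108*(-15 + 35 + 10*(2*√2)) = 108*(-15 + 35 + 20*√2) = 108*(20 + 20*√2) = 2160 + 2160*√2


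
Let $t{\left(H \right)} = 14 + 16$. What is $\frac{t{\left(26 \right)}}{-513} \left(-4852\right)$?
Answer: $\frac{48520}{171} \approx 283.74$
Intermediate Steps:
$t{\left(H \right)} = 30$
$\frac{t{\left(26 \right)}}{-513} \left(-4852\right) = \frac{30}{-513} \left(-4852\right) = 30 \left(- \frac{1}{513}\right) \left(-4852\right) = \left(- \frac{10}{171}\right) \left(-4852\right) = \frac{48520}{171}$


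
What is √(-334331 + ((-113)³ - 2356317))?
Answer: I*√4133545 ≈ 2033.1*I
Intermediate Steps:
√(-334331 + ((-113)³ - 2356317)) = √(-334331 + (-1442897 - 2356317)) = √(-334331 - 3799214) = √(-4133545) = I*√4133545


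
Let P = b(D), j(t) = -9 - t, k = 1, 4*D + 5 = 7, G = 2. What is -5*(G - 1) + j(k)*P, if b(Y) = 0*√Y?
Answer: -5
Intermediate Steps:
D = ½ (D = -5/4 + (¼)*7 = -5/4 + 7/4 = ½ ≈ 0.50000)
b(Y) = 0
P = 0
-5*(G - 1) + j(k)*P = -5*(2 - 1) + (-9 - 1*1)*0 = -5*1 + (-9 - 1)*0 = -5 - 10*0 = -5 + 0 = -5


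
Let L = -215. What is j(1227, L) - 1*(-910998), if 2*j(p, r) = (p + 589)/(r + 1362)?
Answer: 1044915614/1147 ≈ 9.1100e+5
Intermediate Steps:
j(p, r) = (589 + p)/(2*(1362 + r)) (j(p, r) = ((p + 589)/(r + 1362))/2 = ((589 + p)/(1362 + r))/2 = (589 + p)/(2*(1362 + r)))
j(1227, L) - 1*(-910998) = (589 + 1227)/(2*(1362 - 215)) - 1*(-910998) = (½)*1816/1147 + 910998 = (½)*(1/1147)*1816 + 910998 = 908/1147 + 910998 = 1044915614/1147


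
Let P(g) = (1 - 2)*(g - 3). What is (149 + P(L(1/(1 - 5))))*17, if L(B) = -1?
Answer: 2601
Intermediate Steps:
P(g) = 3 - g (P(g) = -(-3 + g) = 3 - g)
(149 + P(L(1/(1 - 5))))*17 = (149 + (3 - 1*(-1)))*17 = (149 + (3 + 1))*17 = (149 + 4)*17 = 153*17 = 2601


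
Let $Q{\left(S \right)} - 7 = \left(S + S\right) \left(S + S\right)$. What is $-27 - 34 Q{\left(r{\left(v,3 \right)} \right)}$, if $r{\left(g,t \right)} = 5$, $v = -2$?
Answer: $-3665$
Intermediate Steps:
$Q{\left(S \right)} = 7 + 4 S^{2}$ ($Q{\left(S \right)} = 7 + \left(S + S\right) \left(S + S\right) = 7 + 2 S 2 S = 7 + 4 S^{2}$)
$-27 - 34 Q{\left(r{\left(v,3 \right)} \right)} = -27 - 34 \left(7 + 4 \cdot 5^{2}\right) = -27 - 34 \left(7 + 4 \cdot 25\right) = -27 - 34 \left(7 + 100\right) = -27 - 3638 = -3665$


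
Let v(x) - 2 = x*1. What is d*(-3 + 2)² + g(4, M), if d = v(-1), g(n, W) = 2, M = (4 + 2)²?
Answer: 3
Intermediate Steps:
v(x) = 2 + x (v(x) = 2 + x*1 = 2 + x)
M = 36 (M = 6² = 36)
d = 1 (d = 2 - 1 = 1)
d*(-3 + 2)² + g(4, M) = 1*(-3 + 2)² + 2 = 1*(-1)² + 2 = 1*1 + 2 = 1 + 2 = 3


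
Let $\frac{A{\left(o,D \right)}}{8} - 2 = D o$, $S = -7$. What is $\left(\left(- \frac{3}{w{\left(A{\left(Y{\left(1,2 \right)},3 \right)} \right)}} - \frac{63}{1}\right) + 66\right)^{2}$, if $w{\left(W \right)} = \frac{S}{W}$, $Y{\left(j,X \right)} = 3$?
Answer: $\frac{81225}{49} \approx 1657.7$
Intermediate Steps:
$A{\left(o,D \right)} = 16 + 8 D o$
$w{\left(W \right)} = - \frac{7}{W}$
$\left(\left(- \frac{3}{w{\left(A{\left(Y{\left(1,2 \right)},3 \right)} \right)}} - \frac{63}{1}\right) + 66\right)^{2} = \left(\left(- \frac{3}{\left(-7\right) \frac{1}{16 + 8 \cdot 3 \cdot 3}} - \frac{63}{1}\right) + 66\right)^{2} = \left(\left(- \frac{3}{\left(-7\right) \frac{1}{16 + 72}} - 63\right) + 66\right)^{2} = \left(\left(- \frac{3}{\left(-7\right) \frac{1}{88}} - 63\right) + 66\right)^{2} = \left(\left(- \frac{3}{- \frac{7}{88}} - 63\right) + 66\right)^{2} = \left(\left(\left(-3\right) \left(- \frac{88}{7}\right) - 63\right) + 66\right)^{2} = \left(\left(\frac{264}{7} - 63\right) + 66\right)^{2} = \left(- \frac{177}{7} + 66\right)^{2} = \left(\frac{285}{7}\right)^{2} = \frac{81225}{49}$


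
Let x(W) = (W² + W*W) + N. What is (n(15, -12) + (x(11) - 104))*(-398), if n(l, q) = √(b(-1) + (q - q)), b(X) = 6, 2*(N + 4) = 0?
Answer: -53332 - 398*√6 ≈ -54307.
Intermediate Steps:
N = -4 (N = -4 + (½)*0 = -4 + 0 = -4)
x(W) = -4 + 2*W² (x(W) = (W² + W*W) - 4 = (W² + W²) - 4 = 2*W² - 4 = -4 + 2*W²)
n(l, q) = √6 (n(l, q) = √(6 + (q - q)) = √(6 + 0) = √6)
(n(15, -12) + (x(11) - 104))*(-398) = (√6 + ((-4 + 2*11²) - 104))*(-398) = (√6 + ((-4 + 2*121) - 104))*(-398) = (√6 + ((-4 + 242) - 104))*(-398) = (√6 + (238 - 104))*(-398) = (√6 + 134)*(-398) = (134 + √6)*(-398) = -53332 - 398*√6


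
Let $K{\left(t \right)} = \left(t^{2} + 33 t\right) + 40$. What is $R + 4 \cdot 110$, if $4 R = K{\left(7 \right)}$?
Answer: $520$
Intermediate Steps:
$K{\left(t \right)} = 40 + t^{2} + 33 t$
$R = 80$ ($R = \frac{40 + 7^{2} + 33 \cdot 7}{4} = \frac{40 + 49 + 231}{4} = \frac{1}{4} \cdot 320 = 80$)
$R + 4 \cdot 110 = 80 + 4 \cdot 110 = 80 + 440 = 520$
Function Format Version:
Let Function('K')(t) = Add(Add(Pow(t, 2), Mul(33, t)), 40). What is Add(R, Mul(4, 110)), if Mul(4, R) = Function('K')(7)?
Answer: 520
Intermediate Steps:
Function('K')(t) = Add(40, Pow(t, 2), Mul(33, t))
R = 80 (R = Mul(Rational(1, 4), Add(40, Pow(7, 2), Mul(33, 7))) = Mul(Rational(1, 4), Add(40, 49, 231)) = Mul(Rational(1, 4), 320) = 80)
Add(R, Mul(4, 110)) = Add(80, Mul(4, 110)) = Add(80, 440) = 520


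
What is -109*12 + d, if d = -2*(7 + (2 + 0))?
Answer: -1326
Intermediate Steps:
d = -18 (d = -2*(7 + 2) = -2*9 = -18)
-109*12 + d = -109*12 - 18 = -1308 - 18 = -1326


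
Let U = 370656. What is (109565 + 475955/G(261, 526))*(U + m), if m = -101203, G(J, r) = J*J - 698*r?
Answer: 8827931628736900/299027 ≈ 2.9522e+10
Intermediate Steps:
G(J, r) = J² - 698*r
(109565 + 475955/G(261, 526))*(U + m) = (109565 + 475955/(261² - 698*526))*(370656 - 101203) = (109565 + 475955/(68121 - 367148))*269453 = (109565 + 475955/(-299027))*269453 = (109565 + 475955*(-1/299027))*269453 = (109565 - 475955/299027)*269453 = (32762417300/299027)*269453 = 8827931628736900/299027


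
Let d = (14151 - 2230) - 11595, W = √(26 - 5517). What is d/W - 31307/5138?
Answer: -31307/5138 - 326*I*√19/323 ≈ -6.0932 - 4.3994*I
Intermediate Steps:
W = 17*I*√19 (W = √(-5491) = 17*I*√19 ≈ 74.101*I)
d = 326 (d = 11921 - 11595 = 326)
d/W - 31307/5138 = 326/((17*I*√19)) - 31307/5138 = 326*(-I*√19/323) - 31307*1/5138 = -326*I*√19/323 - 31307/5138 = -31307/5138 - 326*I*√19/323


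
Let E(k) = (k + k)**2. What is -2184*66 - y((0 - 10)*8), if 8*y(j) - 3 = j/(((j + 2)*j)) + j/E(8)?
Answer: -719568517/4992 ≈ -1.4414e+5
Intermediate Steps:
E(k) = 4*k**2 (E(k) = (2*k)**2 = 4*k**2)
y(j) = 3/8 + 1/(8*(2 + j)) + j/2048 (y(j) = 3/8 + (j/(((j + 2)*j)) + j/((4*8**2)))/8 = 3/8 + (j/(((2 + j)*j)) + j/((4*64)))/8 = 3/8 + (j/((j*(2 + j))) + j/256)/8 = 3/8 + (j*(1/(j*(2 + j))) + j*(1/256))/8 = 3/8 + (1/(2 + j) + j/256)/8 = 3/8 + (1/(8*(2 + j)) + j/2048) = 3/8 + 1/(8*(2 + j)) + j/2048)
-2184*66 - y((0 - 10)*8) = -2184*66 - (1792 + ((0 - 10)*8)**2 + 770*((0 - 10)*8))/(2048*(2 + (0 - 10)*8)) = -144144 - (1792 + (-10*8)**2 + 770*(-10*8))/(2048*(2 - 10*8)) = -144144 - (1792 + (-80)**2 + 770*(-80))/(2048*(2 - 80)) = -144144 - (1792 + 6400 - 61600)/(2048*(-78)) = -144144 - (-1)*(-53408)/(2048*78) = -144144 - 1*1669/4992 = -144144 - 1669/4992 = -719568517/4992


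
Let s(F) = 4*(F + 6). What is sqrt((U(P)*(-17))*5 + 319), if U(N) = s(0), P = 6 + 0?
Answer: I*sqrt(1721) ≈ 41.485*I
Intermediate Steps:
s(F) = 24 + 4*F (s(F) = 4*(6 + F) = 24 + 4*F)
P = 6
U(N) = 24 (U(N) = 24 + 4*0 = 24 + 0 = 24)
sqrt((U(P)*(-17))*5 + 319) = sqrt((24*(-17))*5 + 319) = sqrt(-408*5 + 319) = sqrt(-2040 + 319) = sqrt(-1721) = I*sqrt(1721)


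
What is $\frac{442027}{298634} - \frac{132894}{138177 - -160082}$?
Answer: $\frac{92151864197}{89070278206} \approx 1.0346$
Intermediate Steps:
$\frac{442027}{298634} - \frac{132894}{138177 - -160082} = 442027 \cdot \frac{1}{298634} - \frac{132894}{138177 + 160082} = \frac{442027}{298634} - \frac{132894}{298259} = \frac{92151864197}{89070278206}$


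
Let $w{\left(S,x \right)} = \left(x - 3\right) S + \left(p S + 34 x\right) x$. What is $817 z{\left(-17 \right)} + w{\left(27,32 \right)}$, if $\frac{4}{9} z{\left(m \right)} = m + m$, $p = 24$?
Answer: $- \frac{12331}{2} \approx -6165.5$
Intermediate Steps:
$w{\left(S,x \right)} = S \left(-3 + x\right) + x \left(24 S + 34 x\right)$ ($w{\left(S,x \right)} = \left(x - 3\right) S + \left(24 S + 34 x\right) x = \left(-3 + x\right) S + x \left(24 S + 34 x\right) = S \left(-3 + x\right) + x \left(24 S + 34 x\right)$)
$z{\left(m \right)} = \frac{9 m}{2}$ ($z{\left(m \right)} = \frac{9 \left(m + m\right)}{4} = \frac{9 \cdot 2 m}{4} = \frac{9 m}{2}$)
$817 z{\left(-17 \right)} + w{\left(27,32 \right)} = 817 \cdot \frac{9}{2} \left(-17\right) + \left(\left(-3\right) 27 + 34 \cdot 32^{2} + 25 \cdot 27 \cdot 32\right) = 817 \left(- \frac{153}{2}\right) + \left(-81 + 34 \cdot 1024 + 21600\right) = - \frac{125001}{2} + \left(-81 + 34816 + 21600\right) = - \frac{125001}{2} + 56335 = - \frac{12331}{2}$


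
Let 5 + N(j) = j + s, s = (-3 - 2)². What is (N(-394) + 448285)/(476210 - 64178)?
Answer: 447911/412032 ≈ 1.0871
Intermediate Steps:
s = 25 (s = (-5)² = 25)
N(j) = 20 + j (N(j) = -5 + (j + 25) = -5 + (25 + j) = 20 + j)
(N(-394) + 448285)/(476210 - 64178) = ((20 - 394) + 448285)/(476210 - 64178) = (-374 + 448285)/412032 = 447911*(1/412032) = 447911/412032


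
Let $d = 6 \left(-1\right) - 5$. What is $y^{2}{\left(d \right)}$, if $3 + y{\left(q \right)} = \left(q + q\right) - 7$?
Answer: $1024$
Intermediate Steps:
$d = -11$ ($d = -6 - 5 = -11$)
$y{\left(q \right)} = -10 + 2 q$ ($y{\left(q \right)} = -3 + \left(\left(q + q\right) - 7\right) = -3 + \left(2 q - 7\right) = -3 + \left(-7 + 2 q\right) = -10 + 2 q$)
$y^{2}{\left(d \right)} = \left(-10 + 2 \left(-11\right)\right)^{2} = \left(-10 - 22\right)^{2} = \left(-32\right)^{2} = 1024$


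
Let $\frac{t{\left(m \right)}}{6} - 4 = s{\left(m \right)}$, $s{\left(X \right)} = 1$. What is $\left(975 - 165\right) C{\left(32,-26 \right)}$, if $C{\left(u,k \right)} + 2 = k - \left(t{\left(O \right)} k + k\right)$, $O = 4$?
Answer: $630180$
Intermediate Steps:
$t{\left(m \right)} = 30$ ($t{\left(m \right)} = 24 + 6 \cdot 1 = 24 + 6 = 30$)
$C{\left(u,k \right)} = -2 - 30 k$ ($C{\left(u,k \right)} = -2 + \left(k - \left(30 k + k\right)\right) = -2 + \left(k - 31 k\right) = -2 - 30 k$)
$\left(975 - 165\right) C{\left(32,-26 \right)} = \left(975 - 165\right) \left(-2 - -780\right) = 810 \left(-2 + 780\right) = 810 \cdot 778 = 630180$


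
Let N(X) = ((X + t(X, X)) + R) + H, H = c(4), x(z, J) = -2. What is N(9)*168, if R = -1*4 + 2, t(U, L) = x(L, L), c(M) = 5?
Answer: 1680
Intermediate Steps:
t(U, L) = -2
H = 5
R = -2 (R = -4 + 2 = -2)
N(X) = 1 + X (N(X) = ((X - 2) - 2) + 5 = ((-2 + X) - 2) + 5 = (-4 + X) + 5 = 1 + X)
N(9)*168 = (1 + 9)*168 = 10*168 = 1680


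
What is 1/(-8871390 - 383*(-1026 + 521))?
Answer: -1/8677975 ≈ -1.1523e-7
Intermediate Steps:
1/(-8871390 - 383*(-1026 + 521)) = 1/(-8871390 - 383*(-505)) = 1/(-8871390 + 193415) = 1/(-8677975) = -1/8677975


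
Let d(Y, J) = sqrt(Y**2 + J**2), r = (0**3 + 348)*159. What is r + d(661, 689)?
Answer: 55332 + sqrt(911642) ≈ 56287.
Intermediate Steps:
r = 55332 (r = (0 + 348)*159 = 348*159 = 55332)
d(Y, J) = sqrt(J**2 + Y**2)
r + d(661, 689) = 55332 + sqrt(689**2 + 661**2) = 55332 + sqrt(474721 + 436921) = 55332 + sqrt(911642)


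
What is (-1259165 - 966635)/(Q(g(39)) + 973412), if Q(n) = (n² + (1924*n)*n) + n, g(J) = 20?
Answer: -278225/217929 ≈ -1.2767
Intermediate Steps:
Q(n) = n + 1925*n² (Q(n) = (n² + 1924*n²) + n = 1925*n² + n = n + 1925*n²)
(-1259165 - 966635)/(Q(g(39)) + 973412) = (-1259165 - 966635)/(20*(1 + 1925*20) + 973412) = -2225800/(20*(1 + 38500) + 973412) = -2225800/(20*38501 + 973412) = -2225800/(770020 + 973412) = -2225800/1743432 = -2225800*1/1743432 = -278225/217929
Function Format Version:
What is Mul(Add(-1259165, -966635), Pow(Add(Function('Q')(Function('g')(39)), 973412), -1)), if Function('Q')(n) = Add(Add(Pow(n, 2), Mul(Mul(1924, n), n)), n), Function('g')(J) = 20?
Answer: Rational(-278225, 217929) ≈ -1.2767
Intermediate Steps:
Function('Q')(n) = Add(n, Mul(1925, Pow(n, 2))) (Function('Q')(n) = Add(Add(Pow(n, 2), Mul(1924, Pow(n, 2))), n) = Add(Mul(1925, Pow(n, 2)), n) = Add(n, Mul(1925, Pow(n, 2))))
Mul(Add(-1259165, -966635), Pow(Add(Function('Q')(Function('g')(39)), 973412), -1)) = Mul(Add(-1259165, -966635), Pow(Add(Mul(20, Add(1, Mul(1925, 20))), 973412), -1)) = Mul(-2225800, Pow(Add(Mul(20, Add(1, 38500)), 973412), -1)) = Mul(-2225800, Pow(Add(Mul(20, 38501), 973412), -1)) = Mul(-2225800, Pow(Add(770020, 973412), -1)) = Mul(-2225800, Pow(1743432, -1)) = Mul(-2225800, Rational(1, 1743432)) = Rational(-278225, 217929)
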